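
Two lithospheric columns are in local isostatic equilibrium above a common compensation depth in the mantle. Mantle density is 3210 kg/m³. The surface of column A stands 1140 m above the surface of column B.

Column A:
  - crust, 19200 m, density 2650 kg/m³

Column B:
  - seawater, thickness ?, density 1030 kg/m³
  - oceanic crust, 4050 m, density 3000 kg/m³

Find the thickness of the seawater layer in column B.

Take the compensation level at the base of the deeper column (depth z_c below the surface of column A) and equate Σ ρ_i t_i down to z_c; mantle fills any gap and the z_c terms cancel.
Column A: 19200×2650 + (z_c − 19200)×3210
Column B: 1140×0 + x×1030 + 4050×3000 + (z_c − 1140 − 4050 − x)×3210
The z_c×3210 term appears on both sides and cancels. Collect the known terms of each column as K = Σ(ρt)_known − 3210 × (depth of known layers): K_A = 50880000 − 3210×19200 = −10752000; K_B = 12150000 − 3210×(1140 + 4050) = −4509900.
Balance: K_A = K_B − x×(3210 − 1030), so x = (K_B − K_A)/(3210 − 1030) = 6242100/2180 = 2860 m.

2860 m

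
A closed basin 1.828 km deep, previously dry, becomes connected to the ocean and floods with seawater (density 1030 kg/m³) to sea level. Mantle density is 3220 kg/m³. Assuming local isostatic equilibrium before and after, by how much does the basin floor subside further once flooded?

After flooding the water column is d + s deep. Its weight must equal the weight of mantle displaced by the extra subsidence s: (d + s) ρ_w = s ρ_m.
s = d ρ_w / (ρ_m − ρ_w) = 1.828 km × 1030/(3220 − 1030) = 0.86 km.

0.86 km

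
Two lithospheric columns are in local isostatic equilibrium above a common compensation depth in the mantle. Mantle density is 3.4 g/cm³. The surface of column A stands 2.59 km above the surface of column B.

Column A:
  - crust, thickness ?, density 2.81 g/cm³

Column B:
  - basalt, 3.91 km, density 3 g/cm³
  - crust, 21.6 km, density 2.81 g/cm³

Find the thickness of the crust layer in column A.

Take the compensation level at the base of the deeper column (depth z_c below the surface of column A) and equate Σ ρ_i t_i down to z_c; mantle fills any gap and the z_c terms cancel.
Column A: x×2.81 + (z_c − 0 − x)×3.4
Column B: 2.59×0 + 3.91×3 + 21.6×2.81 + (z_c − 2.59 − 25.51)×3.4
The z_c×3.4 term appears on both sides and cancels. Collect the known terms of each column as K = Σ(ρt)_known − 3.4 × (depth of known layers): K_A = 0 − 3.4×0 = 0; K_B = 72.426 − 3.4×(2.59 + 25.51) = −23.114.
Balance: K_A − x×(3.4 − 2.81) = K_B, so x = (K_A − K_B)/(3.4 − 2.81) = 23.114/0.59 = 39.2 km.

39.2 km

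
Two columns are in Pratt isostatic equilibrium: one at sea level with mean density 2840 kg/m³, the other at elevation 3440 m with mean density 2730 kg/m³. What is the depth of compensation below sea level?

85400 m

ρ_ref D = ρ (D + h) → D (ρ_ref − ρ) = ρ h.
D = ρ h/(ρ_ref − ρ) = 2730 × 3440 m/(2840 − 2730) = 85400 m.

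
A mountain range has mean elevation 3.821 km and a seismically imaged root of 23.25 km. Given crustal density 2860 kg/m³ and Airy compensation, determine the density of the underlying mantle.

Airy balance: ρ_c h = (ρ_m − ρ_c) r → ρ_m = ρ_c (1 + h/r).
ρ_m = 2860 × (1 + 3.821 km/23.25 km) = 3330 kg/m³.

3330 kg/m³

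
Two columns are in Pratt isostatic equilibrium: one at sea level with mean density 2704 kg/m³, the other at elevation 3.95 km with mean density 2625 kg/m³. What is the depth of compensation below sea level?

ρ_ref D = ρ (D + h) → D (ρ_ref − ρ) = ρ h.
D = ρ h/(ρ_ref − ρ) = 2625 × 3.95 km/(2704 − 2625) = 131 km.

131 km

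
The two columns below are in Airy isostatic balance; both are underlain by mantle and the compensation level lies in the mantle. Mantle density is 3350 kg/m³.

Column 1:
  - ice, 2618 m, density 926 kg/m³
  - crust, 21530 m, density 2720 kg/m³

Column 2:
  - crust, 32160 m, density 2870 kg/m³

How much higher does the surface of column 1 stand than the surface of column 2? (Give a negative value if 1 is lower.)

1340 m

For any compensation level in the mantle, the mantle terms cancel and isostasy reduces to e = (Σt_1 − Σt_2) − (Σ(ρt)_1 − Σ(ρt)_2) / ρ_m.
Σt_1 = 24148 m; Σt_2 = 32160 m; Σ(ρt)_1 = 60985868; Σ(ρt)_2 = 92299200 (in m·kg/m³).
e = (24148 − 32160) − (60985868 − 92299200) / 3350 = 1340 m.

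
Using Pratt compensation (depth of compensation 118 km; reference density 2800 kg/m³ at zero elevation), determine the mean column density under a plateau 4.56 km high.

2700 kg/m³

Pratt balance: ρ_ref D = ρ (D + h).
ρ = ρ_ref D/(D + h) = 2800 × 118 km/(118 km + 4.56 km) = 2700 kg/m³.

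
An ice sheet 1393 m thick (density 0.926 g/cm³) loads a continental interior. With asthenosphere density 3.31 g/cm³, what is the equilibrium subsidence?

390 m

Isostatic balance requires: the ice load ρ_ice t is balanced by mantle displaced below, ρ_m s.
s = t ρ_ice / ρ_m = 1393 m × 0.926/3.31 = 390 m.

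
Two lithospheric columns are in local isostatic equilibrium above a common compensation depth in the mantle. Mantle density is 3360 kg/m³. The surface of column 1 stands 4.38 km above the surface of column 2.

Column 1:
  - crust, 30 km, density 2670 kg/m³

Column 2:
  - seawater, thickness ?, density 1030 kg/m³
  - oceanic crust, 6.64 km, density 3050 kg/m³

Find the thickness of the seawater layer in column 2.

Take the compensation level at the base of the deeper column (depth z_c below the surface of column 1) and equate Σ ρ_i t_i down to z_c; mantle fills any gap and the z_c terms cancel.
Column 1: 30×2670 + (z_c − 30)×3360
Column 2: 4.38×0 + x×1030 + 6.64×3050 + (z_c − 4.38 − 6.64 − x)×3360
The z_c×3360 term appears on both sides and cancels. Collect the known terms of each column as K = Σ(ρt)_known − 3360 × (depth of known layers): K_1 = 80100 − 3360×30 = −20700; K_2 = 20252 − 3360×(4.38 + 6.64) = −16775.2.
Balance: K_1 = K_2 − x×(3360 − 1030), so x = (K_2 − K_1)/(3360 − 1030) = 3924.8/2330 = 1.68 km.

1.68 km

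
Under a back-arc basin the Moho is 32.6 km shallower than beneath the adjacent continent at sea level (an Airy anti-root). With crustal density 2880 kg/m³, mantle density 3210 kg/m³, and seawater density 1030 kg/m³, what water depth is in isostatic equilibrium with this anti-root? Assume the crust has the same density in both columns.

5.82 km

Replacing a thickness d of crust by seawater at the top must be balanced by replacing crust with mantle at the base: d (ρ_c − ρ_w) = a (ρ_m − ρ_c).
d = a (ρ_m − ρ_c)/(ρ_c − ρ_w) = 32.6 km × 330/1850 = 5.82 km.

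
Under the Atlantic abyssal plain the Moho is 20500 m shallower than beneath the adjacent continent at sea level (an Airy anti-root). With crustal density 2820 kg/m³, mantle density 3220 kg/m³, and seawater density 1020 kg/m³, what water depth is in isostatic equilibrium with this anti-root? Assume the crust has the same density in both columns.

4560 m

Replacing a thickness d of crust by seawater at the top must be balanced by replacing crust with mantle at the base: d (ρ_c − ρ_w) = a (ρ_m − ρ_c).
d = a (ρ_m − ρ_c)/(ρ_c − ρ_w) = 20500 m × 400/1800 = 4560 m.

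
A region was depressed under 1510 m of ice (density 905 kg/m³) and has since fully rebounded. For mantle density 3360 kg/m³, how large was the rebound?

Removing the load lets mantle flow back in; uplift u satisfies ρ_ice t = ρ_m u.
u = t ρ_ice/ρ_m = 1510 m × 905/3360 = 407 m.

407 m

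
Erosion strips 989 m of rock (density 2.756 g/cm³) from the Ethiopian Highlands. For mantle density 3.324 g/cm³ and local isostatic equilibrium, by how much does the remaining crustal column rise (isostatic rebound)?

820 m

Unloading: uplift u = e ρ_c/ρ_m = 989 m × 2.756/3.324 = 820 m.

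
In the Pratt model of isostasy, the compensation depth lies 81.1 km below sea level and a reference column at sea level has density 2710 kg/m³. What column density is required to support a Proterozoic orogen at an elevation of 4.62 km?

Pratt balance: ρ_ref D = ρ (D + h).
ρ = ρ_ref D/(D + h) = 2710 × 81.1 km/(81.1 km + 4.62 km) = 2560 kg/m³.

2560 kg/m³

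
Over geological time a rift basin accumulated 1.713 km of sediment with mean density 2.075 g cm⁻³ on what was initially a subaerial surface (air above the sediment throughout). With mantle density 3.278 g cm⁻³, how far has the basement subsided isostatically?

1.08 km

Subaerial load: s = t ρ_sed / ρ_m = 1.713 km × 2.075/3.278 = 1.08 km.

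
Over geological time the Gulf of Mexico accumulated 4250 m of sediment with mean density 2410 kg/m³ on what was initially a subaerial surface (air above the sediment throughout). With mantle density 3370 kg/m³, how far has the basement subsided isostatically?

3040 m

Subaerial load: s = t ρ_sed / ρ_m = 4250 m × 2410/3370 = 3040 m.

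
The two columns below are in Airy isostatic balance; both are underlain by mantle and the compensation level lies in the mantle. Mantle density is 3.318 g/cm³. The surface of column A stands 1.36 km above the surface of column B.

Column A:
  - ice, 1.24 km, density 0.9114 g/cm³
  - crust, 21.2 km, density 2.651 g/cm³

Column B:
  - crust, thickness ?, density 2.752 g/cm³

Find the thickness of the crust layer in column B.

Take the compensation level at the base of the deeper column (depth z_c below the surface of column A) and equate Σ ρ_i t_i down to z_c; mantle fills any gap and the z_c terms cancel.
Column A: 1.24×0.9114 + 21.2×2.651 + (z_c − 22.44)×3.318
Column B: 1.36×0 + x×2.752 + (z_c − 1.36 − 0 − x)×3.318
The z_c×3.318 term appears on both sides and cancels. Collect the known terms of each column as K = Σ(ρt)_known − 3.318 × (depth of known layers): K_A = 57.331336 − 3.318×22.44 = −17.124584; K_B = 0 − 3.318×(1.36 + 0) = −4.51248.
Balance: K_A = K_B − x×(3.318 − 2.752), so x = (K_B − K_A)/(3.318 − 2.752) = 12.6121/0.566 = 22.3 km.

22.3 km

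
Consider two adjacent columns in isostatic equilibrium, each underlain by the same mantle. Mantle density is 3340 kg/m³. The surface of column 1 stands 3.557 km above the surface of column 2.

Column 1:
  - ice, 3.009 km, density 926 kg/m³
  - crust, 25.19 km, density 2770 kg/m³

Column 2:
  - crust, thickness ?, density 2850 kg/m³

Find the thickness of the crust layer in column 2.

19.9 km

Take the compensation level at the base of the deeper column (depth z_c below the surface of column 1) and equate Σ ρ_i t_i down to z_c; mantle fills any gap and the z_c terms cancel.
Column 1: 3.009×926 + 25.19×2770 + (z_c − 28.199)×3340
Column 2: 3.557×0 + x×2850 + (z_c − 3.557 − 0 − x)×3340
The z_c×3340 term appears on both sides and cancels. Collect the known terms of each column as K = Σ(ρt)_known − 3340 × (depth of known layers): K_1 = 72562.634 − 3340×28.199 = −21622.026; K_2 = 0 − 3340×(3.557 + 0) = −11880.38.
Balance: K_1 = K_2 − x×(3340 − 2850), so x = (K_2 − K_1)/(3340 − 2850) = 9741.65/490 = 19.9 km.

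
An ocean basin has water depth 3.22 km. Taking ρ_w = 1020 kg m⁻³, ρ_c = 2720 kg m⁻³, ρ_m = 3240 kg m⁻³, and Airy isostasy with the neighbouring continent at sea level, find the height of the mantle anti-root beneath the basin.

Equating mass per unit area of the two columns: replacing crust with seawater at the top is compensated by replacing crust with mantle at the base: d (ρ_c − ρ_w) = a (ρ_m − ρ_c).
a = d (ρ_c − ρ_w)/(ρ_m − ρ_c) = 3.22 km × 1700/520 = 10.5 km.

10.5 km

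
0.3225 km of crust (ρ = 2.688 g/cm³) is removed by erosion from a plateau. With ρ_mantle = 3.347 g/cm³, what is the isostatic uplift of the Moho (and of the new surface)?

Unloading: uplift u = e ρ_c/ρ_m = 0.3225 km × 2.688/3.347 = 0.259 km.

0.259 km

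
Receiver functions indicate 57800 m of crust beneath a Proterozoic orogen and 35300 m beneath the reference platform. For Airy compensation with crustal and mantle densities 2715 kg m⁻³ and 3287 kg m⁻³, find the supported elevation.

Excess crust Δ = 57800 m − 35300 m = 22500 m, split between elevation h and root r with h + r = Δ.
Airy balance ρ_c h = (ρ_m − ρ_c) r gives r = h ρ_c/(ρ_m − ρ_c), so h (1 + ρ_c/(ρ_m − ρ_c)) = Δ, i.e. h = Δ (ρ_m − ρ_c)/ρ_m.
h = 22500 m × 572/3287 = 3920 m.

3920 m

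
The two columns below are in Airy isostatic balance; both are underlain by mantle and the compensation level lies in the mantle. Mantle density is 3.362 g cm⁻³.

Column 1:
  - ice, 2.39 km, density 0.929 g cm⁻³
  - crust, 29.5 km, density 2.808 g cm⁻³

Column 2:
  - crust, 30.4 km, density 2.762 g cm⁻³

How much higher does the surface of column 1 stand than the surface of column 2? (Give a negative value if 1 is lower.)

1.17 km

For any compensation level in the mantle, the mantle terms cancel and isostasy reduces to e = (Σt_1 − Σt_2) − (Σ(ρt)_1 − Σ(ρt)_2) / ρ_m.
Σt_1 = 31.89 km; Σt_2 = 30.4 km; Σ(ρt)_1 = 85.05631; Σ(ρt)_2 = 83.9648 (in km·g cm⁻³).
e = (31.89 − 30.4) − (85.05631 − 83.9648) / 3.362 = 1.17 km.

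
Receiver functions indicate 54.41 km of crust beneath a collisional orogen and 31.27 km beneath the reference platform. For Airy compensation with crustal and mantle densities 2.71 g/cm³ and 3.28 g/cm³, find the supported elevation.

4.02 km

Excess crust Δ = 54.41 km − 31.27 km = 23.14 km, split between elevation h and root r with h + r = Δ.
Airy balance ρ_c h = (ρ_m − ρ_c) r gives r = h ρ_c/(ρ_m − ρ_c), so h (1 + ρ_c/(ρ_m − ρ_c)) = Δ, i.e. h = Δ (ρ_m − ρ_c)/ρ_m.
h = 23.14 km × 0.57/3.28 = 4.02 km.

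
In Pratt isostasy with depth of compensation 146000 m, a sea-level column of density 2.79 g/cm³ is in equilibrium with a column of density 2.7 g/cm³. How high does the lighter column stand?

ρ_ref D = ρ (D + h) → h = D (ρ_ref − ρ)/ρ.
h = 146000 m × (2.79 − 2.7)/2.7 = 4870 m.

4870 m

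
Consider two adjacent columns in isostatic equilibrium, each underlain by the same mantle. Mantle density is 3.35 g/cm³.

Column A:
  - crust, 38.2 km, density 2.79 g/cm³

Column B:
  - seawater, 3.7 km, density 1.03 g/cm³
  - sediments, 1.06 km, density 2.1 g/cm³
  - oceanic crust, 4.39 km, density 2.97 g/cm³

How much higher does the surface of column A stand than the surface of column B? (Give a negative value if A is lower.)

2.93 km

For any compensation level in the mantle, the mantle terms cancel and isostasy reduces to e = (Σt_A − Σt_B) − (Σ(ρt)_A − Σ(ρt)_B) / ρ_m.
Σt_A = 38.2 km; Σt_B = 9.15 km; Σ(ρt)_A = 106.578; Σ(ρt)_B = 19.0753 (in km·g/cm³).
e = (38.2 − 9.15) − (106.578 − 19.0753) / 3.35 = 2.93 km.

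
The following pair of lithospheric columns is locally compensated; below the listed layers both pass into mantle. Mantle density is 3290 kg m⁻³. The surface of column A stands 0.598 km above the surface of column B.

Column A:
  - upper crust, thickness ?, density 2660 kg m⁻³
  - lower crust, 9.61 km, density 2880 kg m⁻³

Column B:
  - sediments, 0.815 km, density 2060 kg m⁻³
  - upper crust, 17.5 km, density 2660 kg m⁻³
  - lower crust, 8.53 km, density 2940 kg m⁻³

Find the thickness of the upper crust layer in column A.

20.7 km

Take the compensation level at the base of the deeper column (depth z_c below the surface of column A) and equate Σ ρ_i t_i down to z_c; mantle fills any gap and the z_c terms cancel.
Column A: x×2660 + 9.61×2880 + (z_c − 9.61 − x)×3290
Column B: 0.598×0 + 0.815×2060 + 17.5×2660 + 8.53×2940 + (z_c − 0.598 − 26.845)×3290
The z_c×3290 term appears on both sides and cancels. Collect the known terms of each column as K = Σ(ρt)_known − 3290 × (depth of known layers): K_A = 27676.8 − 3290×9.61 = −3940.1; K_B = 73307.1 − 3290×(0.598 + 26.845) = −16980.37.
Balance: K_A − x×(3290 − 2660) = K_B, so x = (K_A − K_B)/(3290 − 2660) = 13040.3/630 = 20.7 km.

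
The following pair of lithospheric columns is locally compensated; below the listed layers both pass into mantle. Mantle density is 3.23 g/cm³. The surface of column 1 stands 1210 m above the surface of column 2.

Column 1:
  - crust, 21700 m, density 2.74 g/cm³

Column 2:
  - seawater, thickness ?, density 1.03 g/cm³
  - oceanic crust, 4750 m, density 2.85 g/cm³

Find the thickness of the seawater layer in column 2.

2240 m

Take the compensation level at the base of the deeper column (depth z_c below the surface of column 1) and equate Σ ρ_i t_i down to z_c; mantle fills any gap and the z_c terms cancel.
Column 1: 21700×2.74 + (z_c − 21700)×3.23
Column 2: 1210×0 + x×1.03 + 4750×2.85 + (z_c − 1210 − 4750 − x)×3.23
The z_c×3.23 term appears on both sides and cancels. Collect the known terms of each column as K = Σ(ρt)_known − 3.23 × (depth of known layers): K_1 = 59458 − 3.23×21700 = −10633; K_2 = 13537.5 − 3.23×(1210 + 4750) = −5713.3.
Balance: K_1 = K_2 − x×(3.23 − 1.03), so x = (K_2 − K_1)/(3.23 − 1.03) = 4919.7/2.2 = 2240 m.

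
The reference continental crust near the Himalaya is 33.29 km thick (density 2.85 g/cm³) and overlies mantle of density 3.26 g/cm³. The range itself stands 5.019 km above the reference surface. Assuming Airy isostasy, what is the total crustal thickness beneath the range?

Root depth r = h ρ_c / (ρ_m − ρ_c) = 5.019 km × 2.85 / 0.41 = 34.89 km.
Total thickness = T + h + r = 33.29 km + 5.019 km + 34.89 km = 73.2 km.

73.2 km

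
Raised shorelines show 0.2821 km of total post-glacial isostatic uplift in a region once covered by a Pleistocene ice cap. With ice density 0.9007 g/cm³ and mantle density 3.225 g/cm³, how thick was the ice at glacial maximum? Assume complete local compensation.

1.01 km

u = t ρ_ice/ρ_m → t = u ρ_m/ρ_ice = 0.2821 km × 3.225/0.9007 = 1.01 km.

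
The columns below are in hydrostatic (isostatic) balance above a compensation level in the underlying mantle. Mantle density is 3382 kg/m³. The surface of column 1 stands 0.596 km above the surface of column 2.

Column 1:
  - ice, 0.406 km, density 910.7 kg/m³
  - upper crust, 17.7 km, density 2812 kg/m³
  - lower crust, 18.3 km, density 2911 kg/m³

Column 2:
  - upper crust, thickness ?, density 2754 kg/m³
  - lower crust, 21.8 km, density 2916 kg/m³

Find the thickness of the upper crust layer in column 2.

Take the compensation level at the base of the deeper column (depth z_c below the surface of column 1) and equate Σ ρ_i t_i down to z_c; mantle fills any gap and the z_c terms cancel.
Column 1: 0.406×910.7 + 17.7×2812 + 18.3×2911 + (z_c − 36.406)×3382
Column 2: 0.596×0 + x×2754 + 21.8×2916 + (z_c − 0.596 − 21.8 − x)×3382
The z_c×3382 term appears on both sides and cancels. Collect the known terms of each column as K = Σ(ρt)_known − 3382 × (depth of known layers): K_1 = 103413.444 − 3382×36.406 = −19711.6478; K_2 = 63568.8 − 3382×(0.596 + 21.8) = −12174.472.
Balance: K_1 = K_2 − x×(3382 − 2754), so x = (K_2 − K_1)/(3382 − 2754) = 7537.18/628 = 12 km.

12 km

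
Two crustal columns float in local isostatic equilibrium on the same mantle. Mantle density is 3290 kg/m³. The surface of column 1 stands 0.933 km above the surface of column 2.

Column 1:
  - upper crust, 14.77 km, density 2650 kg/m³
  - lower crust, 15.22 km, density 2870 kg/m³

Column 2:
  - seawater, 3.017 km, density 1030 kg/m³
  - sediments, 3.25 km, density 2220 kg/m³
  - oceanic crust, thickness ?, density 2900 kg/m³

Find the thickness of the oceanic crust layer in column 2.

6.36 km

Take the compensation level at the base of the deeper column (depth z_c below the surface of column 1) and equate Σ ρ_i t_i down to z_c; mantle fills any gap and the z_c terms cancel.
Column 1: 14.77×2650 + 15.22×2870 + (z_c − 29.99)×3290
Column 2: 0.933×0 + 3.017×1030 + 3.25×2220 + x×2900 + (z_c − 0.933 − 6.267 − x)×3290
The z_c×3290 term appears on both sides and cancels. Collect the known terms of each column as K = Σ(ρt)_known − 3290 × (depth of known layers): K_1 = 82821.9 − 3290×29.99 = −15845.2; K_2 = 10322.51 − 3290×(0.933 + 6.267) = −13365.49.
Balance: K_1 = K_2 − x×(3290 − 2900), so x = (K_2 − K_1)/(3290 − 2900) = 2479.71/390 = 6.36 km.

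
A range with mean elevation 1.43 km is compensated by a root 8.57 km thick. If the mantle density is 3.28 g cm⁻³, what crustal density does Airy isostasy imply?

2.81 g cm⁻³

ρ_c h = (ρ_m − ρ_c) r → ρ_c (h + r) = ρ_m r → ρ_c = ρ_m r / (h + r).
ρ_c = 3.28 × 8.57 km / (1.43 km + 8.57 km) = 2.81 g cm⁻³.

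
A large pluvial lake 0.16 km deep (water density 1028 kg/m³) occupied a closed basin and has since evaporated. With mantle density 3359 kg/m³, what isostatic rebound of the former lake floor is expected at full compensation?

0.049 km

u = d ρ_w/ρ_m = 0.16 km × 1028/3359 = 0.049 km.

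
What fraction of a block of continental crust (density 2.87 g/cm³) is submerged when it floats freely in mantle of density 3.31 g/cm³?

0.867

Submerged fraction = ρ_obj/ρ_fluid = 2.87/3.31 = 0.867.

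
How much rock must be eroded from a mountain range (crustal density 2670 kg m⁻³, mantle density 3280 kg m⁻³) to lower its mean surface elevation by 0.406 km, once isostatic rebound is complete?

Net drop Δ = e − u = e − e ρ_c/ρ_m = e (ρ_m − ρ_c)/ρ_m.
e = Δ ρ_m/(ρ_m − ρ_c) = 0.406 km × 3280/610 = 2.18 km.

2.18 km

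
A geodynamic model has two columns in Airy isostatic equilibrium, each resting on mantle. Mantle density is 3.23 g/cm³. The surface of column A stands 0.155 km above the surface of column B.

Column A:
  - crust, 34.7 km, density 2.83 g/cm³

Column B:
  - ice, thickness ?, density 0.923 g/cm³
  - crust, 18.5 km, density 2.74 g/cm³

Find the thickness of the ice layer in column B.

1.87 km

Take the compensation level at the base of the deeper column (depth z_c below the surface of column A) and equate Σ ρ_i t_i down to z_c; mantle fills any gap and the z_c terms cancel.
Column A: 34.7×2.83 + (z_c − 34.7)×3.23
Column B: 0.155×0 + x×0.923 + 18.5×2.74 + (z_c − 0.155 − 18.5 − x)×3.23
The z_c×3.23 term appears on both sides and cancels. Collect the known terms of each column as K = Σ(ρt)_known − 3.23 × (depth of known layers): K_A = 98.201 − 3.23×34.7 = −13.88; K_B = 50.69 − 3.23×(0.155 + 18.5) = −9.56565.
Balance: K_A = K_B − x×(3.23 − 0.923), so x = (K_B − K_A)/(3.23 − 0.923) = 4.31435/2.307 = 1.87 km.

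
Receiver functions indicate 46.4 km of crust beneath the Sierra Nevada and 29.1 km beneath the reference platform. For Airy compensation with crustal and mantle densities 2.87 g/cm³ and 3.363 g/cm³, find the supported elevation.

2.54 km

Excess crust Δ = 46.4 km − 29.1 km = 17.3 km, split between elevation h and root r with h + r = Δ.
Airy balance ρ_c h = (ρ_m − ρ_c) r gives r = h ρ_c/(ρ_m − ρ_c), so h (1 + ρ_c/(ρ_m − ρ_c)) = Δ, i.e. h = Δ (ρ_m − ρ_c)/ρ_m.
h = 17.3 km × 0.493/3.363 = 2.54 km.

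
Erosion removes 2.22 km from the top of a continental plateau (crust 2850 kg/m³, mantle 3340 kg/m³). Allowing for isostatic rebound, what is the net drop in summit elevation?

0.326 km

Rebound u = e ρ_c/ρ_m = 2.22 km × 2850/3340 = 1.894 km.
Net surface drop = e − u = 2.22 km − 1.894 km = e (ρ_m − ρ_c)/ρ_m = 0.326 km.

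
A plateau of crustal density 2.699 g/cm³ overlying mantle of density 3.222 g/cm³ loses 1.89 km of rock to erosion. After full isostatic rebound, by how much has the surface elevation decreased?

0.307 km

Rebound u = e ρ_c/ρ_m = 1.89 km × 2.699/3.222 = 1.583 km.
Net surface drop = e − u = 1.89 km − 1.583 km = e (ρ_m − ρ_c)/ρ_m = 0.307 km.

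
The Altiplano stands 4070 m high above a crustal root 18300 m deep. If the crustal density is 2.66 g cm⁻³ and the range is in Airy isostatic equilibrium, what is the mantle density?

Airy balance: ρ_c h = (ρ_m − ρ_c) r → ρ_m = ρ_c (1 + h/r).
ρ_m = 2.66 × (1 + 4070 m/18300 m) = 3.25 g cm⁻³.

3.25 g cm⁻³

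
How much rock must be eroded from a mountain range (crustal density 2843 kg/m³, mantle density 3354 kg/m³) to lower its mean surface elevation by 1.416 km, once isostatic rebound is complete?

9.29 km

Net drop Δ = e − u = e − e ρ_c/ρ_m = e (ρ_m − ρ_c)/ρ_m.
e = Δ ρ_m/(ρ_m − ρ_c) = 1.416 km × 3354/511 = 9.29 km.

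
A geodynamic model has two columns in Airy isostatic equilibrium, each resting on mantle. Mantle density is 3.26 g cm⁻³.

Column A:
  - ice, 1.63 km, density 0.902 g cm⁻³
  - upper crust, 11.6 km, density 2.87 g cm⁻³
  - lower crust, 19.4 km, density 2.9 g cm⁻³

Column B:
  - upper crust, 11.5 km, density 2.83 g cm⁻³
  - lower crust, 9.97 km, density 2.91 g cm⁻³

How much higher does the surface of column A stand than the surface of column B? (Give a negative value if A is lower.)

2.12 km

For any compensation level in the mantle, the mantle terms cancel and isostasy reduces to e = (Σt_A − Σt_B) − (Σ(ρt)_A − Σ(ρt)_B) / ρ_m.
Σt_A = 32.63 km; Σt_B = 21.47 km; Σ(ρt)_A = 91.02226; Σ(ρt)_B = 61.5577 (in km·g cm⁻³).
e = (32.63 − 21.47) − (91.02226 − 61.5577) / 3.26 = 2.12 km.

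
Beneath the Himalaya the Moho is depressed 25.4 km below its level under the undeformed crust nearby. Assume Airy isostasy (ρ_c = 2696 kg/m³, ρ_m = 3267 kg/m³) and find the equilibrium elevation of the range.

Equating mass per unit area of the two columns: ρ_c h = (ρ_m − ρ_c) r.
h = r (ρ_m − ρ_c) / ρ_c = 25.4 km × (3267 − 2696) / 2696 = 5.38 km.

5.38 km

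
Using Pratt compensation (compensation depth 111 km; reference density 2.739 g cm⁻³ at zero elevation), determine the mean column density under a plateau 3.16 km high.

Pratt balance: ρ_ref D = ρ (D + h).
ρ = ρ_ref D/(D + h) = 2.739 × 111 km/(111 km + 3.16 km) = 2.66 g cm⁻³.

2.66 g cm⁻³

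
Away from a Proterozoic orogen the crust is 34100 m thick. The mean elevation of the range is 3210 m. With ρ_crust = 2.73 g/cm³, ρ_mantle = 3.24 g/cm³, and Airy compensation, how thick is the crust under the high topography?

Root depth r = h ρ_c / (ρ_m − ρ_c) = 3210 m × 2.73 / 0.51 = 17180 m.
Total thickness = T + h + r = 34100 m + 3210 m + 17180 m = 54500 m.

54500 m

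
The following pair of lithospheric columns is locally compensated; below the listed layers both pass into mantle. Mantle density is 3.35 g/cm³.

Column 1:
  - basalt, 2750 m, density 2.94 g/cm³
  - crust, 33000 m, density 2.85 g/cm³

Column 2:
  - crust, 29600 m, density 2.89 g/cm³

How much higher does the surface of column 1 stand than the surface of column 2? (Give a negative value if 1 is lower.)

1200 m

For any compensation level in the mantle, the mantle terms cancel and isostasy reduces to e = (Σt_1 − Σt_2) − (Σ(ρt)_1 − Σ(ρt)_2) / ρ_m.
Σt_1 = 35750 m; Σt_2 = 29600 m; Σ(ρt)_1 = 102135; Σ(ρt)_2 = 85544 (in m·g/cm³).
e = (35750 − 29600) − (102135 − 85544) / 3.35 = 1200 m.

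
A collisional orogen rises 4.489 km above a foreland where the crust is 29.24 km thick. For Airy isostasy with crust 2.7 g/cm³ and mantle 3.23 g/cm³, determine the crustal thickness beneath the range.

Root depth r = h ρ_c / (ρ_m − ρ_c) = 4.489 km × 2.7 / 0.53 = 22.87 km.
Total thickness = T + h + r = 29.24 km + 4.489 km + 22.87 km = 56.6 km.

56.6 km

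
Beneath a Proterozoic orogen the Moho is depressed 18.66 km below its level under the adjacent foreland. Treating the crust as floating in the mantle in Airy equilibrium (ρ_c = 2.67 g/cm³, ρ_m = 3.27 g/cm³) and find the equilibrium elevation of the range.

4.19 km

Equating mass per unit area of the two columns: ρ_c h = (ρ_m − ρ_c) r.
h = r (ρ_m − ρ_c) / ρ_c = 18.66 km × (3.27 − 2.67) / 2.67 = 4.19 km.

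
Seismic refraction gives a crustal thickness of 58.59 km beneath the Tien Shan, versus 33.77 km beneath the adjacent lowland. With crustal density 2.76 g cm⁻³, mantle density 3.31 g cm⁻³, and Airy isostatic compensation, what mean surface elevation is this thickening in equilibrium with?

4.12 km

Excess crust Δ = 58.59 km − 33.77 km = 24.82 km, split between elevation h and root r with h + r = Δ.
Airy balance ρ_c h = (ρ_m − ρ_c) r gives r = h ρ_c/(ρ_m − ρ_c), so h (1 + ρ_c/(ρ_m − ρ_c)) = Δ, i.e. h = Δ (ρ_m − ρ_c)/ρ_m.
h = 24.82 km × 0.55/3.31 = 4.12 km.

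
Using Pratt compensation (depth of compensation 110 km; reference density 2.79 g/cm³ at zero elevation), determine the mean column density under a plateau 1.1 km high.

2.76 g/cm³

Pratt balance: ρ_ref D = ρ (D + h).
ρ = ρ_ref D/(D + h) = 2.79 × 110 km/(110 km + 1.1 km) = 2.76 g/cm³.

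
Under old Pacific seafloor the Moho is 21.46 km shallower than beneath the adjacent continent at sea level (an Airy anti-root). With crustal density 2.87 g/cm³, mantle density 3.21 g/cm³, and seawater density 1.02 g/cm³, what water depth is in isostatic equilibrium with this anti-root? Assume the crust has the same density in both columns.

3.94 km

Replacing a thickness d of crust by seawater at the top must be balanced by replacing crust with mantle at the base: d (ρ_c − ρ_w) = a (ρ_m − ρ_c).
d = a (ρ_m − ρ_c)/(ρ_c − ρ_w) = 21.46 km × 0.34/1.85 = 3.94 km.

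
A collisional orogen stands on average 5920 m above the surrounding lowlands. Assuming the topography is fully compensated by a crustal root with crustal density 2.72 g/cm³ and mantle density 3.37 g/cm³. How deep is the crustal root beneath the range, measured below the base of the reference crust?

24800 m

In Airy isostatic equilibrium: the weight of the topography is balanced by the buoyancy of the root, ρ_c h = (ρ_m − ρ_c) r.
r = h · ρ_c / (ρ_m − ρ_c) = 5920 m × 2.72 / (3.37 − 2.72) = 24800 m.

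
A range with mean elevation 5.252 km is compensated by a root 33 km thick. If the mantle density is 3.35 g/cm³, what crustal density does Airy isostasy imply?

ρ_c h = (ρ_m − ρ_c) r → ρ_c (h + r) = ρ_m r → ρ_c = ρ_m r / (h + r).
ρ_c = 3.35 × 33 km / (5.252 km + 33 km) = 2.89 g/cm³.

2.89 g/cm³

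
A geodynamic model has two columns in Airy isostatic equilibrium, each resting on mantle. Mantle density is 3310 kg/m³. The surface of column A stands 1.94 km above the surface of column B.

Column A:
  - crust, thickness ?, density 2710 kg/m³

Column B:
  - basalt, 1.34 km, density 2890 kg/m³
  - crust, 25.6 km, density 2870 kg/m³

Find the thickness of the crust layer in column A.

Take the compensation level at the base of the deeper column (depth z_c below the surface of column A) and equate Σ ρ_i t_i down to z_c; mantle fills any gap and the z_c terms cancel.
Column A: x×2710 + (z_c − 0 − x)×3310
Column B: 1.94×0 + 1.34×2890 + 25.6×2870 + (z_c − 1.94 − 26.94)×3310
The z_c×3310 term appears on both sides and cancels. Collect the known terms of each column as K = Σ(ρt)_known − 3310 × (depth of known layers): K_A = 0 − 3310×0 = 0; K_B = 77344.6 − 3310×(1.94 + 26.94) = −18248.2.
Balance: K_A − x×(3310 − 2710) = K_B, so x = (K_A − K_B)/(3310 − 2710) = 18248.2/600 = 30.4 km.

30.4 km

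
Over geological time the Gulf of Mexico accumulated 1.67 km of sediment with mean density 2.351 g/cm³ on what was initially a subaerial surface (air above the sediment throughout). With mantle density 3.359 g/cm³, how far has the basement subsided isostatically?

Subaerial load: s = t ρ_sed / ρ_m = 1.67 km × 2.351/3.359 = 1.17 km.

1.17 km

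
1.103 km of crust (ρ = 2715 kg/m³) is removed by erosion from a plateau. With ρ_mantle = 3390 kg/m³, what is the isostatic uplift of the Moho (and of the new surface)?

0.883 km

Unloading: uplift u = e ρ_c/ρ_m = 1.103 km × 2715/3390 = 0.883 km.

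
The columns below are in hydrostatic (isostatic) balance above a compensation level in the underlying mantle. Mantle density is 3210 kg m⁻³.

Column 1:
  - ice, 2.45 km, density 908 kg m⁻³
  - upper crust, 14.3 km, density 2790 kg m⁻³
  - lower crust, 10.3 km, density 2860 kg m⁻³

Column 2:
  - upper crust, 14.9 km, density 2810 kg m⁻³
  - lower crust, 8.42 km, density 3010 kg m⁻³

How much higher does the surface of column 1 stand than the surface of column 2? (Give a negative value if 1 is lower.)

2.37 km

For any compensation level in the mantle, the mantle terms cancel and isostasy reduces to e = (Σt_1 − Σt_2) − (Σ(ρt)_1 − Σ(ρt)_2) / ρ_m.
Σt_1 = 27.05 km; Σt_2 = 23.32 km; Σ(ρt)_1 = 71579.6; Σ(ρt)_2 = 67213.2 (in km·kg m⁻³).
e = (27.05 − 23.32) − (71579.6 − 67213.2) / 3210 = 2.37 km.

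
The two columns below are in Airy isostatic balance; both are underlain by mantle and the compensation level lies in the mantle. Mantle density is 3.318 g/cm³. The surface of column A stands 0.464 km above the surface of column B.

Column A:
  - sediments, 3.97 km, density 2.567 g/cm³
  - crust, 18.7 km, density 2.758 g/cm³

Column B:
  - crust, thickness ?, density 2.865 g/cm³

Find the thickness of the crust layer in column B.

26.3 km

Take the compensation level at the base of the deeper column (depth z_c below the surface of column A) and equate Σ ρ_i t_i down to z_c; mantle fills any gap and the z_c terms cancel.
Column A: 3.97×2.567 + 18.7×2.758 + (z_c − 22.67)×3.318
Column B: 0.464×0 + x×2.865 + (z_c − 0.464 − 0 − x)×3.318
The z_c×3.318 term appears on both sides and cancels. Collect the known terms of each column as K = Σ(ρt)_known − 3.318 × (depth of known layers): K_A = 61.76559 − 3.318×22.67 = −13.45347; K_B = 0 − 3.318×(0.464 + 0) = −1.539552.
Balance: K_A = K_B − x×(3.318 − 2.865), so x = (K_B − K_A)/(3.318 − 2.865) = 11.9139/0.453 = 26.3 km.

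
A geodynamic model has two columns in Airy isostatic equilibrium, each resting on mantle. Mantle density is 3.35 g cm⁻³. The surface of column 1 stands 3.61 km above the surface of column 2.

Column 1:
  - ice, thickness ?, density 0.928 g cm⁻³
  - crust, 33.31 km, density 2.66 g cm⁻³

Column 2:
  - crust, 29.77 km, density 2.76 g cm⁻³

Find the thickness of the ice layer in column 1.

Take the compensation level at the base of the deeper column (depth z_c below the surface of column 1) and equate Σ ρ_i t_i down to z_c; mantle fills any gap and the z_c terms cancel.
Column 1: x×0.928 + 33.31×2.66 + (z_c − 33.31 − x)×3.35
Column 2: 3.61×0 + 29.77×2.76 + (z_c − 3.61 − 29.77)×3.35
The z_c×3.35 term appears on both sides and cancels. Collect the known terms of each column as K = Σ(ρt)_known − 3.35 × (depth of known layers): K_1 = 88.6046 − 3.35×33.31 = −22.9839; K_2 = 82.1652 − 3.35×(3.61 + 29.77) = −29.6578.
Balance: K_1 − x×(3.35 − 0.928) = K_2, so x = (K_1 − K_2)/(3.35 − 0.928) = 6.6739/2.422 = 2.76 km.

2.76 km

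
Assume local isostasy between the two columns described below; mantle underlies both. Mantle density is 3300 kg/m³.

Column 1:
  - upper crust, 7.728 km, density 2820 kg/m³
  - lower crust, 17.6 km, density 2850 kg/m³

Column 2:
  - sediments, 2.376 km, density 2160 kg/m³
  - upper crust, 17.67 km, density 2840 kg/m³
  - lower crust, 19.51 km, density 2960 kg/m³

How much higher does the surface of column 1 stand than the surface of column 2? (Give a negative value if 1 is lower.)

For any compensation level in the mantle, the mantle terms cancel and isostasy reduces to e = (Σt_1 − Σt_2) − (Σ(ρt)_1 − Σ(ρt)_2) / ρ_m.
Σt_1 = 25.328 km; Σt_2 = 39.556 km; Σ(ρt)_1 = 71952.96; Σ(ρt)_2 = 113064.56 (in km·kg/m³).
e = (25.328 − 39.556) − (71952.96 − 113064.56) / 3300 = −1.77 km.

−1.77 km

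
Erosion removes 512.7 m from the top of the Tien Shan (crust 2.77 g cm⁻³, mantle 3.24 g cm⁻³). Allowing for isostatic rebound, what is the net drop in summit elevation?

Rebound u = e ρ_c/ρ_m = 512.7 m × 2.77/3.24 = 438.3 m.
Net surface drop = e − u = 512.7 m − 438.3 m = e (ρ_m − ρ_c)/ρ_m = 74.4 m.

74.4 m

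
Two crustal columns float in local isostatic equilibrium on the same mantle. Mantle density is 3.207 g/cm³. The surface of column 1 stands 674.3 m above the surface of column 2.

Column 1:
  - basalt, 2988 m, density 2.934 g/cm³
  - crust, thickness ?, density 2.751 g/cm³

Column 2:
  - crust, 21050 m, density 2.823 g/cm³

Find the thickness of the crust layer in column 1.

20700 m

Take the compensation level at the base of the deeper column (depth z_c below the surface of column 1) and equate Σ ρ_i t_i down to z_c; mantle fills any gap and the z_c terms cancel.
Column 1: 2988×2.934 + x×2.751 + (z_c − 2988 − x)×3.207
Column 2: 674.3×0 + 21050×2.823 + (z_c − 674.3 − 21050)×3.207
The z_c×3.207 term appears on both sides and cancels. Collect the known terms of each column as K = Σ(ρt)_known − 3.207 × (depth of known layers): K_1 = 8766.792 − 3.207×2988 = −815.724; K_2 = 59424.15 − 3.207×(674.3 + 21050) = −10245.6801.
Balance: K_1 − x×(3.207 − 2.751) = K_2, so x = (K_1 − K_2)/(3.207 − 2.751) = 9429.96/0.456 = 20700 m.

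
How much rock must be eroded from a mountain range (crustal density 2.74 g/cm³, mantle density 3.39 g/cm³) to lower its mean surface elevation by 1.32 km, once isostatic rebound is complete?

6.88 km

Net drop Δ = e − u = e − e ρ_c/ρ_m = e (ρ_m − ρ_c)/ρ_m.
e = Δ ρ_m/(ρ_m − ρ_c) = 1.32 km × 3.39/0.65 = 6.88 km.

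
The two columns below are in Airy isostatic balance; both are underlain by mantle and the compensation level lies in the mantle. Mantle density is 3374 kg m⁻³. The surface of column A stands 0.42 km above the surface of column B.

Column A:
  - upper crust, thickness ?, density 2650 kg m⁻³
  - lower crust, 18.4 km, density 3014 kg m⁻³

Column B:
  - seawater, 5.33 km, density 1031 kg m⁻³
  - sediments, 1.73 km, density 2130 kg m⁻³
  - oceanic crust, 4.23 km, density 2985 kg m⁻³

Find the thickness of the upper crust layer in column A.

15.3 km

Take the compensation level at the base of the deeper column (depth z_c below the surface of column A) and equate Σ ρ_i t_i down to z_c; mantle fills any gap and the z_c terms cancel.
Column A: x×2650 + 18.4×3014 + (z_c − 18.4 − x)×3374
Column B: 0.42×0 + 5.33×1031 + 1.73×2130 + 4.23×2985 + (z_c − 0.42 − 11.29)×3374
The z_c×3374 term appears on both sides and cancels. Collect the known terms of each column as K = Σ(ρt)_known − 3374 × (depth of known layers): K_A = 55457.6 − 3374×18.4 = −6624; K_B = 21806.68 − 3374×(0.42 + 11.29) = −17702.86.
Balance: K_A − x×(3374 − 2650) = K_B, so x = (K_A − K_B)/(3374 − 2650) = 11078.9/724 = 15.3 km.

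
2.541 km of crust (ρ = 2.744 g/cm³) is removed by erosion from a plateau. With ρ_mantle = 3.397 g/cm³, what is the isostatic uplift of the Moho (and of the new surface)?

2.05 km

Unloading: uplift u = e ρ_c/ρ_m = 2.541 km × 2.744/3.397 = 2.05 km.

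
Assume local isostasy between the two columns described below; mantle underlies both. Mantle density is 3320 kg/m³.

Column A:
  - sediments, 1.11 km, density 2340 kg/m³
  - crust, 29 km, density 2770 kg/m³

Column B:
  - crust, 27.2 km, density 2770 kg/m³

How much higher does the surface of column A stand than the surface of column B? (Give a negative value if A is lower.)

0.626 km

For any compensation level in the mantle, the mantle terms cancel and isostasy reduces to e = (Σt_A − Σt_B) − (Σ(ρt)_A − Σ(ρt)_B) / ρ_m.
Σt_A = 30.11 km; Σt_B = 27.2 km; Σ(ρt)_A = 82927.4; Σ(ρt)_B = 75344 (in km·kg/m³).
e = (30.11 − 27.2) − (82927.4 − 75344) / 3320 = 0.626 km.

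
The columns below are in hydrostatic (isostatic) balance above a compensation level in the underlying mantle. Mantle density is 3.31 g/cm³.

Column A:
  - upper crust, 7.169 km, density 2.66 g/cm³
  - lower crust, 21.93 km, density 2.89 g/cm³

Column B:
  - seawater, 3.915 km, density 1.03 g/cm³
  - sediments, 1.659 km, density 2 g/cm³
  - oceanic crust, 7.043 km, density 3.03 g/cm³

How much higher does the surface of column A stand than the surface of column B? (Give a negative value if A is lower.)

0.241 km

For any compensation level in the mantle, the mantle terms cancel and isostasy reduces to e = (Σt_A − Σt_B) − (Σ(ρt)_A − Σ(ρt)_B) / ρ_m.
Σt_A = 29.099 km; Σt_B = 12.617 km; Σ(ρt)_A = 82.44724; Σ(ρt)_B = 28.69074 (in km·g/cm³).
e = (29.099 − 12.617) − (82.44724 − 28.69074) / 3.31 = 0.241 km.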